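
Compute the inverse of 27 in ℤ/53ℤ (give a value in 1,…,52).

53 = 1·27 + 26
27 = 1·26 + 1
26 = 26·1 + 0
Back-substituting gives 27·2 ≡ 1 (mod 53).

2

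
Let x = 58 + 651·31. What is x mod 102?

651·31 = 20181.
Dividing 20181 by 102 gives quotient 197 and remainder 87.
(58 + 87) mod 102 = 43.

43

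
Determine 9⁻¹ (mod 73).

9·65 = 585 = 8·73 + 1, so 9⁻¹ ≡ 65 (mod 73).

65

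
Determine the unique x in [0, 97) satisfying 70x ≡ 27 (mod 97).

96

70⁻¹ ≡ 79 (mod 97) because 70·79 = 5530 = 57·97 + 1.
Multiplying both sides by 79: x ≡ 79·27 = 2133 ≡ 96 (mod 97).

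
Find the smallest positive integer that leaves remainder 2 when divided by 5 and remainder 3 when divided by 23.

72

x ≡ 2 (mod 5) gives x ∈ {2, 7, 12, 17, 22, 27, 32, 37, …}.
The first of these with x mod 23 = 3 is 72.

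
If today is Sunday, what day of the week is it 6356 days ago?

Sunday

6356 − 908·7 = 0, so 6356 ≡ 0 (mod 7).
Sunday − 0 days → Sunday.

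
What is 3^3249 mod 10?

3

The units digit of 3^n cycles with period 4: 3, 9, 7, 1, …
3249 leaves remainder 1 on division by 4, so 3^3249 ends in 3.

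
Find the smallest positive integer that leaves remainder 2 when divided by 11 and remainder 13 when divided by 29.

13

x ≡ 2 (mod 11) gives x ∈ {2, 13}.
The first of these with x mod 29 = 13 is 13.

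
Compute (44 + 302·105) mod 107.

82

302·105 = 31710.
Dividing 31710 by 107 gives quotient 296 and remainder 38.
(44 + 38) mod 107 = 82.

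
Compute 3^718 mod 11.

By repeated squaring mod 11: 3^1≡3, 3^2≡9, 3^4≡4, 3^8≡5, 3^16≡3, 3^32≡9, 3^64≡4, 3^128≡5, 3^256≡3, 3^512≡9.
Since 718 = 2 + 4 + 8 + 64 + 128 + 512 in binary, 3^718 ≡ 9·4·5·4·5·9 ≡ 5 (mod 11).

5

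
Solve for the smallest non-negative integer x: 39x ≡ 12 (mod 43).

40

The inverse of 39 mod 43 is 32 (since 39·32 = 1248 ≡ 1).
So x ≡ 32·12 = 384 ≡ 40 (mod 43).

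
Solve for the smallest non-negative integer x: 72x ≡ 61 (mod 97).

48

The inverse of 72 mod 97 is 31 (since 72·31 = 2232 ≡ 1).
Multiplying both sides by 31: x ≡ 31·61 = 1891 ≡ 48 (mod 97).
Check: 72·48 = 3456 = 35·97 + 61.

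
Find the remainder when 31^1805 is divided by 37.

Successive squares of 31 mod 37: 31^1≡31, 31^2≡36, 31^4≡1, 31^8≡1, 31^16≡1, 31^32≡1, 31^64≡1, 31^128≡1, 31^256≡1, 31^512≡1, 31^1024≡1.
Since 1805 = 1 + 4 + 8 + 256 + 512 + 1024 in binary, 31^1805 ≡ 31·1·1·1·1·1 ≡ 31 (mod 37).

31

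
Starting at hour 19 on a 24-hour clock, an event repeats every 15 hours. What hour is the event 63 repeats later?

4

63·15 = 945.
945 = 39·24 + 9, so 945 mod 24 = 9.
(19 + 9) mod 24 = 4.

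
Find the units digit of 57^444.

Last digits of 7^n: 7, 9, 3, 1 (period 4).
444 leaves remainder 0 on division by 4, so 57^444 ends in 1.

1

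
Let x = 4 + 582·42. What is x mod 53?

15

582·42 = 24444.
24444 − 461·53 = 11, so 24444 ≡ 11 (mod 53).
(4 + 11) mod 53 = 15.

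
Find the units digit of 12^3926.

Powers of 2 mod 10 repeat with period 4: 2, 4, 8, 6.
3926 mod 4 = 2, so the last digit matches 2^2 = 4.

4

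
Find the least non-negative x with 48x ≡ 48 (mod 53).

The inverse of 48 mod 53 is 21 (since 48·21 = 1008 ≡ 1).
Multiplying both sides by 21: x ≡ 21·48 = 1008 ≡ 1 (mod 53).

1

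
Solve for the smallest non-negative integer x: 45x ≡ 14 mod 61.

22

The inverse of 45 mod 61 is 19 (since 45·19 = 855 ≡ 1).
Multiplying both sides by 19: x ≡ 19·14 = 266 ≡ 22 (mod 61).
Check: 45·22 = 990 = 16·61 + 14.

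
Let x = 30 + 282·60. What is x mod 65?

282·60 = 16920.
16920 = 260·65 + 20, so 16920 mod 65 = 20.
(30 + 20) mod 65 = 50.

50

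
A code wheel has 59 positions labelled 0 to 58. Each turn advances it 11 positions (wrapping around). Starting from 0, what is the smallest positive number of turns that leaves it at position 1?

43

11·43 = 473 = 8·59 + 1, so 11⁻¹ ≡ 43 (mod 59).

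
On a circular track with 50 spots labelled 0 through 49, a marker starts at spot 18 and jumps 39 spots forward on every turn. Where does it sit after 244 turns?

34

244·39 = 9516.
9516 = 190·50 + 16, so 9516 mod 50 = 16.
(18 + 16) mod 50 = 34.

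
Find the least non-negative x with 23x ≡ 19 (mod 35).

13

The inverse of 23 mod 35 is 32 (since 23·32 = 736 ≡ 1).
Multiplying both sides by 32: x ≡ 32·19 = 608 ≡ 13 (mod 35).
Check: 23·13 = 299 = 8·35 + 19.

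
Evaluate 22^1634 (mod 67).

25

By repeated squaring mod 67: 22^1≡22, 22^2≡15, 22^4≡24, 22^8≡40, 22^16≡59, 22^32≡64, 22^64≡9, 22^128≡14, 22^256≡62, 22^512≡25, 22^1024≡22.
Since 1634 = 2 + 32 + 64 + 512 + 1024 in binary, 22^1634 ≡ 15·64·9·25·22 ≡ 25 (mod 67).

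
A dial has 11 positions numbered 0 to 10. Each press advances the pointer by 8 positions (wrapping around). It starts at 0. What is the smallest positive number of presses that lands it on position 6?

9

The inverse of 8 mod 11 is 7 (since 8·7 = 56 ≡ 1).
So x ≡ 7·6 = 42 ≡ 9 (mod 11).
Check: 8·9 = 72 = 6·11 + 6.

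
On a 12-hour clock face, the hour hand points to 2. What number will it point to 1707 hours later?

5

Dividing 1707 by 12 gives quotient 142 and remainder 3.
2 + 3 → 5 on a 12-hour dial.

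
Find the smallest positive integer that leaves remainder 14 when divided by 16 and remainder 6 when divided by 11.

Since 11·3 ≡ 1 (mod 16), take x = 6 + 11·((14−6)·3 mod 16) = 6 + 11·8 = 94.
Check: 94 mod 16 = 14, 94 mod 11 = 6.

94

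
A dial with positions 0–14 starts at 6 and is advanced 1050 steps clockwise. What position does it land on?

1050 mod 15 = 0 (since 70·15 = 1050).
(6 + 0) mod 15 = 6.

6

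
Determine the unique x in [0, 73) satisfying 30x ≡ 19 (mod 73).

30⁻¹ ≡ 56 (mod 73) because 30·56 = 1680 = 23·73 + 1.
So x ≡ 56·19 = 1064 ≡ 42 (mod 73).

42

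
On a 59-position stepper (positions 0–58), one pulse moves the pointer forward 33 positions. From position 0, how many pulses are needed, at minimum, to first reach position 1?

33·34 = 1122 = 19·59 + 1, so 33⁻¹ ≡ 34 (mod 59).

34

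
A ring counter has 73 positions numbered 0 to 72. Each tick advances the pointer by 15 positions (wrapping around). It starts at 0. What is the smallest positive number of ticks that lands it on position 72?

The inverse of 15 mod 73 is 39 (since 15·39 = 585 ≡ 1).
So x ≡ 39·72 = 2808 ≡ 34 (mod 73).

34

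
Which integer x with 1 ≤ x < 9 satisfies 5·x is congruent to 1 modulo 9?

2

5·2 = 10 = 1·9 + 1, so 5⁻¹ ≡ 2 (mod 9).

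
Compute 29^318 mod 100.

Successive squares of 29 mod 100: 29^1≡29, 29^2≡41, 29^4≡81, 29^8≡61, 29^16≡21, 29^32≡41, 29^64≡81, 29^128≡61, 29^256≡21.
Since 318 = 2 + 4 + 8 + 16 + 32 + 256 in binary, 29^318 ≡ 41·81·61·21·41·21 ≡ 61 (mod 100).

61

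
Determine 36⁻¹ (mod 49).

15

49 = 1·36 + 13
36 = 2·13 + 10
13 = 1·10 + 3
10 = 3·3 + 1
3 = 3·1 + 0
Back-substituting gives 36·15 ≡ 1 (mod 49).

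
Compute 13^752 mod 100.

81

By repeated squaring mod 100: 13^1≡13, 13^2≡69, 13^4≡61, 13^8≡21, 13^16≡41, 13^32≡81, 13^64≡61, 13^128≡21, 13^256≡41, 13^512≡81.
Since 752 = 16 + 32 + 64 + 128 + 512 in binary, 13^752 ≡ 41·81·61·21·81 ≡ 81 (mod 100).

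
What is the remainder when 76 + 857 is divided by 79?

Dividing 857 by 79 gives quotient 10 and remainder 67.
(76 + 67) mod 79 = 64.

64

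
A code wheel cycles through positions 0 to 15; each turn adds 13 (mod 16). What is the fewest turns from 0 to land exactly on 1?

16 = 1·13 + 3
13 = 4·3 + 1
3 = 3·1 + 0
Back-substituting gives 13·5 ≡ 1 (mod 16).

5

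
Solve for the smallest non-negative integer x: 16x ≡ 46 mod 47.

44

The inverse of 16 mod 47 is 3 (since 16·3 = 48 ≡ 1).
So x ≡ 3·46 = 138 ≡ 44 (mod 47).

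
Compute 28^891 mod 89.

37

Successive squares of 28 mod 89: 28^1≡28, 28^2≡72, 28^4≡22, 28^8≡39, 28^16≡8, 28^32≡64, 28^64≡2, 28^128≡4, 28^256≡16, 28^512≡78.
891 = 1 + 2 + 8 + 16 + 32 + 64 + 256 + 512, so 28^891 ≡ 28·72·39·8·64·2·16·78 ≡ 37 (mod 89).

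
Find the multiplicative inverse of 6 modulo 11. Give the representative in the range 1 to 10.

11 = 1·6 + 5
6 = 1·5 + 1
5 = 5·1 + 0
Back-substituting gives 6·2 ≡ 1 (mod 11).

2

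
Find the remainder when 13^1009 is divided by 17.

13

Successive squares of 13 mod 17: 13^1≡13, 13^2≡16, 13^4≡1, 13^8≡1, 13^16≡1, 13^32≡1, 13^64≡1, 13^128≡1, 13^256≡1, 13^512≡1.
1009 = 1 + 16 + 32 + 64 + 128 + 256 + 512, so 13^1009 ≡ 13·1·1·1·1·1·1 ≡ 13 (mod 17).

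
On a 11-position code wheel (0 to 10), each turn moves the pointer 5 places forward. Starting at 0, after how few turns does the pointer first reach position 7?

The inverse of 5 mod 11 is 9 (since 5·9 = 45 ≡ 1).
So x ≡ 9·7 = 63 ≡ 8 (mod 11).
Check: 5·8 = 40 = 3·11 + 7.

8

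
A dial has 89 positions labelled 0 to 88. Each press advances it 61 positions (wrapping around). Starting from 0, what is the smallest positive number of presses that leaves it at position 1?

61·54 = 3294 = 37·89 + 1, so 61⁻¹ ≡ 54 (mod 89).

54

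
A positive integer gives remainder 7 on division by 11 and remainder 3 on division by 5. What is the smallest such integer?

18

x ≡ 3 (mod 5) gives x ∈ {3, 8, 13, 18}.
The first of these with x mod 11 = 7 is 18.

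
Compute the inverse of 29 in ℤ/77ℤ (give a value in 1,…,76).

29·8 = 232 = 3·77 + 1, so 29⁻¹ ≡ 8 (mod 77).

8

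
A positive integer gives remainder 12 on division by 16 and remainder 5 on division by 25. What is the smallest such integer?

Since 25·9 ≡ 1 (mod 16), take x = 5 + 25·((12−5)·9 mod 16) = 5 + 25·15 = 380.
Check: 380 mod 16 = 12, 380 mod 25 = 5.

380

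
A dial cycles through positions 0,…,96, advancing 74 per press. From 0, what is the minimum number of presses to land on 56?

The inverse of 74 mod 97 is 59 (since 74·59 = 4366 ≡ 1).
Multiplying both sides by 59: x ≡ 59·56 = 3304 ≡ 6 (mod 97).
Check: 74·6 = 444 = 4·97 + 56.

6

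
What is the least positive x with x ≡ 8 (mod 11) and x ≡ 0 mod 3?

x ≡ 0 (mod 3) gives x ∈ {0, 3, 6, 9, 12, 15, 18, 21, …}.
The first of these with x mod 11 = 8 is 30.

30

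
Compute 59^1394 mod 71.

9

Square-and-reduce mod 71: 59^1≡59, 59^2≡2, 59^4≡4, 59^8≡16, 59^16≡43, 59^32≡3, 59^64≡9, 59^128≡10, 59^256≡29, 59^512≡60, 59^1024≡50.
Since 1394 = 2 + 16 + 32 + 64 + 256 + 1024 in binary, 59^1394 ≡ 2·43·3·9·29·50 ≡ 9 (mod 71).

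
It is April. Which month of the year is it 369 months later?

January

369 − 30·12 = 9, so 369 ≡ 9 (mod 12).
April + 9 months → January.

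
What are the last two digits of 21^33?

61

By repeated squaring mod 100: 21^1≡21, 21^2≡41, 21^4≡81, 21^8≡61, 21^16≡21, 21^32≡41.
Since 33 = 1 + 32 in binary, 21^33 ≡ 21·41 ≡ 61 (mod 100).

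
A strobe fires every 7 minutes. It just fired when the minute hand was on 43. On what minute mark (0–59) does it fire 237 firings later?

22

237·7 = 1659.
1659 = 27·60 + 39, so 1659 mod 60 = 39.
(43 + 39) mod 60 = 22.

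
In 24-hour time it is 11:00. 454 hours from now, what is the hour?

9

454 = 18·24 + 22, so 454 mod 24 = 22.
(11 + 22) mod 24 = 9.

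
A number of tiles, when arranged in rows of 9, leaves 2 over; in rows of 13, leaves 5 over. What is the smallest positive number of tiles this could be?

83

x ≡ 2 (mod 9) gives x ∈ {2, 11, 20, 29, 38, 47, 56, 65, …}.
The first of these with x mod 13 = 5 is 83.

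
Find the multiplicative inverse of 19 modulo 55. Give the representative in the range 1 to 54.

29

55 = 2·19 + 17
19 = 1·17 + 2
17 = 8·2 + 1
2 = 2·1 + 0
Back-substituting gives 19·29 ≡ 1 (mod 55).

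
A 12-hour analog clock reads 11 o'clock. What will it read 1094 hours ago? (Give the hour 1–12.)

1094 mod 12 = 2 (since 91·12 = 1092).
11 − 2 → 9 on a 12-hour dial.

9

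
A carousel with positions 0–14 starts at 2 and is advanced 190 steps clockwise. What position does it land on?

12

Dividing 190 by 15 gives quotient 12 and remainder 10.
(2 + 10) mod 15 = 12.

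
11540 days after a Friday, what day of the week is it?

11540 − 1648·7 = 4, so 11540 ≡ 4 (mod 7).
Friday + 4 days → Tuesday.

Tuesday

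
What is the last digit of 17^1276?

The units digit of 17^n cycles with period 4: 7, 9, 3, 1, …
1276 leaves remainder 0 on division by 4, so 17^1276 ends in 1.

1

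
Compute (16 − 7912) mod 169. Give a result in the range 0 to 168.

47

7912 mod 169 = 138 (since 46·169 = 7774).
(16 − 138) mod 169 = 47.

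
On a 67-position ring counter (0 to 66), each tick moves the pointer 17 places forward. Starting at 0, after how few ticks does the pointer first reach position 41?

The inverse of 17 mod 67 is 4 (since 17·4 = 68 ≡ 1).
Multiplying both sides by 4: x ≡ 4·41 = 164 ≡ 30 (mod 67).

30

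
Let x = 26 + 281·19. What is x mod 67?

5

281·19 = 5339.
5339 = 79·67 + 46, so 5339 mod 67 = 46.
(26 + 46) mod 67 = 5.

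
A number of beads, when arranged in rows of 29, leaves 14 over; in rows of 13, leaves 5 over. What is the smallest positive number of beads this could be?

304

x ≡ 5 (mod 13) gives x ∈ {5, 18, 31, 44, 57, 70, 83, 96, …}.
The first of these with x mod 29 = 14 is 304.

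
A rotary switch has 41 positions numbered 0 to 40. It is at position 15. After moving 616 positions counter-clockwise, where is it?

14

616 mod 41 = 1 (since 15·41 = 615).
(15 − 1) mod 41 = 14.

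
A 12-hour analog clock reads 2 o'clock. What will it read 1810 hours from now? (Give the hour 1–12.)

1810 = 150·12 + 10, so 1810 mod 12 = 10.
2 + 10 → 12 on a 12-hour dial.

12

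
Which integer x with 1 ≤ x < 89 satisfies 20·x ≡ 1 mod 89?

49

89 = 4·20 + 9
20 = 2·9 + 2
9 = 4·2 + 1
2 = 2·1 + 0
Back-substituting gives 20·49 ≡ 1 (mod 89).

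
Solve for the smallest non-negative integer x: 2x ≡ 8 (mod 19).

4

2⁻¹ ≡ 10 (mod 19) because 2·10 = 20 = 1·19 + 1.
Multiplying both sides by 10: x ≡ 10·8 = 80 ≡ 4 (mod 19).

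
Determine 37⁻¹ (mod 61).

61 = 1·37 + 24
37 = 1·24 + 13
24 = 1·13 + 11
13 = 1·11 + 2
11 = 5·2 + 1
2 = 2·1 + 0
Back-substituting gives 37·33 ≡ 1 (mod 61).

33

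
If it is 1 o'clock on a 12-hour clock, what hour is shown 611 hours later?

12

Dividing 611 by 12 gives quotient 50 and remainder 11.
1 + 11 → 12 on a 12-hour dial.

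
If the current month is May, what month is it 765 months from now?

765 − 63·12 = 9, so 765 ≡ 9 (mod 12).
May + 9 months → February.

February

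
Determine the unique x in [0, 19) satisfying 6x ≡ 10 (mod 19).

The inverse of 6 mod 19 is 16 (since 6·16 = 96 ≡ 1).
So x ≡ 16·10 = 160 ≡ 8 (mod 19).

8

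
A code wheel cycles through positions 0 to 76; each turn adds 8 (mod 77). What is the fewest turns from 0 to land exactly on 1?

29

8·29 = 232 = 3·77 + 1, so 8⁻¹ ≡ 29 (mod 77).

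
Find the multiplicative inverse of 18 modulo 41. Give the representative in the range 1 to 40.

41 = 2·18 + 5
18 = 3·5 + 3
5 = 1·3 + 2
3 = 1·2 + 1
2 = 2·1 + 0
Back-substituting gives 18·16 ≡ 1 (mod 41).

16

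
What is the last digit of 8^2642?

4

Last digits of 8^n: 8, 4, 2, 6 (period 4).
2642 mod 4 = 2, so the last digit matches 8^2 = 4.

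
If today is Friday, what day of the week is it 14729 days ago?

Thursday

Dividing 14729 by 7 gives quotient 2104 and remainder 1.
Friday − 1 day → Thursday.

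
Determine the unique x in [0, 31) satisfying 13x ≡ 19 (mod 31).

11

13⁻¹ ≡ 12 (mod 31) because 13·12 = 156 = 5·31 + 1.
So x ≡ 12·19 = 228 ≡ 11 (mod 31).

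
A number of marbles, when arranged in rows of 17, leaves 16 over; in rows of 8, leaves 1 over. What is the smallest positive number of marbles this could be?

Since 8·15 ≡ 1 (mod 17), take x = 1 + 8·((16−1)·15 mod 17) = 1 + 8·4 = 33.
Check: 33 mod 17 = 16, 33 mod 8 = 1.

33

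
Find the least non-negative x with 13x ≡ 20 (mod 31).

The inverse of 13 mod 31 is 12 (since 13·12 = 156 ≡ 1).
So x ≡ 12·20 = 240 ≡ 23 (mod 31).
Check: 13·23 = 299 = 9·31 + 20.

23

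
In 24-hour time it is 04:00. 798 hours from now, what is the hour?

10

798 mod 24 = 6 (since 33·24 = 792).
(4 + 6) mod 24 = 10.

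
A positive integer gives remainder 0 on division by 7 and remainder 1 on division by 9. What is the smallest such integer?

x ≡ 0 (mod 7) gives x ∈ {0, 7, 14, 21, 28}.
The first of these with x mod 9 = 1 is 28.

28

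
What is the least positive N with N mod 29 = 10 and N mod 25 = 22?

97

x ≡ 22 (mod 25) gives x ∈ {22, 47, 72, 97}.
The first of these with x mod 29 = 10 is 97.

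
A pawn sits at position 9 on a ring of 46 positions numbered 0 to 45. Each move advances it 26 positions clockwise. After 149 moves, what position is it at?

19

149·26 = 3874.
Dividing 3874 by 46 gives quotient 84 and remainder 10.
(9 + 10) mod 46 = 19.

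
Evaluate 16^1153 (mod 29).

Successive squares of 16 mod 29: 16^1≡16, 16^2≡24, 16^4≡25, 16^8≡16, 16^16≡24, 16^32≡25, 16^64≡16, 16^128≡24, 16^256≡25, 16^512≡16, 16^1024≡24.
Since 1153 = 1 + 128 + 1024 in binary, 16^1153 ≡ 16·24·24 ≡ 23 (mod 29).

23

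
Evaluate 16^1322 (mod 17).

1

By repeated squaring mod 17: 16^1≡16, 16^2≡1, 16^4≡1, 16^8≡1, 16^16≡1, 16^32≡1, 16^64≡1, 16^128≡1, 16^256≡1, 16^512≡1, 16^1024≡1.
Since 1322 = 2 + 8 + 32 + 256 + 1024 in binary, 16^1322 ≡ 1·1·1·1·1 ≡ 1 (mod 17).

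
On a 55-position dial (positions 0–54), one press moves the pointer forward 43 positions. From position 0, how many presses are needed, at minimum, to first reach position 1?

43·32 = 1376 = 25·55 + 1, so 43⁻¹ ≡ 32 (mod 55).

32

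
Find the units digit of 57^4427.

3

Last digits of 7^n: 7, 9, 3, 1 (period 4).
4427 leaves remainder 3 on division by 4, so 57^4427 ends in 3.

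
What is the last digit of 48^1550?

4

The units digit of 48^n cycles with period 4: 8, 4, 2, 6, …
1550 leaves remainder 2 on division by 4, so 48^1550 ends in 4.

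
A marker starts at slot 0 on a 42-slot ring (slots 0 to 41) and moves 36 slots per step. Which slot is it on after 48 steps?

6

48·36 = 1728.
1728 mod 42 = 6 (since 41·42 = 1722).
(0 + 6) mod 42 = 6.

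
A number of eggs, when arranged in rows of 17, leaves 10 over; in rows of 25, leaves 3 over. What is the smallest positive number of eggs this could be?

78

x ≡ 10 (mod 17) gives x ∈ {10, 27, 44, 61, 78}.
The first of these with x mod 25 = 3 is 78.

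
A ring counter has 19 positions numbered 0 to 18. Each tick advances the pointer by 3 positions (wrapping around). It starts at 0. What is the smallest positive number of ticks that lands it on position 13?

17

3⁻¹ ≡ 13 (mod 19) because 3·13 = 39 = 2·19 + 1.
Multiplying both sides by 13: x ≡ 13·13 = 169 ≡ 17 (mod 19).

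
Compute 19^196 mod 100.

81

Square-and-reduce mod 100: 19^1≡19, 19^2≡61, 19^4≡21, 19^8≡41, 19^16≡81, 19^32≡61, 19^64≡21, 19^128≡41.
Since 196 = 4 + 64 + 128 in binary, 19^196 ≡ 21·21·41 ≡ 81 (mod 100).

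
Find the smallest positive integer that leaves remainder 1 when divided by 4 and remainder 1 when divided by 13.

x ≡ 1 (mod 4) gives x ∈ {1}.
The first of these with x mod 13 = 1 is 1.

1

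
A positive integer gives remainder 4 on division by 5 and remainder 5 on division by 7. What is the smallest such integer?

19

x ≡ 4 (mod 5) gives x ∈ {4, 9, 14, 19}.
The first of these with x mod 7 = 5 is 19.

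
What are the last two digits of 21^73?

Successive squares of 21 mod 100: 21^1≡21, 21^2≡41, 21^4≡81, 21^8≡61, 21^16≡21, 21^32≡41, 21^64≡81.
73 = 1 + 8 + 64, so 21^73 ≡ 21·61·81 ≡ 61 (mod 100).

61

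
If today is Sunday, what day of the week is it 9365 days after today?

Saturday

Dividing 9365 by 7 gives quotient 1337 and remainder 6.
Sunday + 6 days → Saturday.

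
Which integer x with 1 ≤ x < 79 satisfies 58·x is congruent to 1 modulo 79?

15

79 = 1·58 + 21
58 = 2·21 + 16
21 = 1·16 + 5
16 = 3·5 + 1
5 = 5·1 + 0
Back-substituting gives 58·15 ≡ 1 (mod 79).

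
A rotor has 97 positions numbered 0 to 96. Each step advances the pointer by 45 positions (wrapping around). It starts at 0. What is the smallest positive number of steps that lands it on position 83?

4

The inverse of 45 mod 97 is 69 (since 45·69 = 3105 ≡ 1).
Multiplying both sides by 69: x ≡ 69·83 = 5727 ≡ 4 (mod 97).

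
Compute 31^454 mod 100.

Successive squares of 31 mod 100: 31^1≡31, 31^2≡61, 31^4≡21, 31^8≡41, 31^16≡81, 31^32≡61, 31^64≡21, 31^128≡41, 31^256≡81.
454 = 2 + 4 + 64 + 128 + 256, so 31^454 ≡ 61·21·21·41·81 ≡ 21 (mod 100).

21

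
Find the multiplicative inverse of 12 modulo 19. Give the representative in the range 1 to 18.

8

19 = 1·12 + 7
12 = 1·7 + 5
7 = 1·5 + 2
5 = 2·2 + 1
2 = 2·1 + 0
Back-substituting gives 12·8 ≡ 1 (mod 19).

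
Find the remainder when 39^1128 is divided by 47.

8

Successive squares of 39 mod 47: 39^1≡39, 39^2≡17, 39^4≡7, 39^8≡2, 39^16≡4, 39^32≡16, 39^64≡21, 39^128≡18, 39^256≡42, 39^512≡25, 39^1024≡14.
1128 = 8 + 32 + 64 + 1024, so 39^1128 ≡ 2·16·21·14 ≡ 8 (mod 47).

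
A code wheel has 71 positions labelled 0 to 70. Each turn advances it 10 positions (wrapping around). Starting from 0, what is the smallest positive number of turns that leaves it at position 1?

64

71 = 7·10 + 1
10 = 10·1 + 0
Back-substituting gives 10·64 ≡ 1 (mod 71).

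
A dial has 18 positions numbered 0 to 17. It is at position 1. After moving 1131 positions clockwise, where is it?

16

1131 = 62·18 + 15, so 1131 mod 18 = 15.
(1 + 15) mod 18 = 16.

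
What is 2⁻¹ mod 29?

2·15 = 30 = 1·29 + 1, so 2⁻¹ ≡ 15 (mod 29).

15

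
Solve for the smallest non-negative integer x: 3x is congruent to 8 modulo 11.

10

The inverse of 3 mod 11 is 4 (since 3·4 = 12 ≡ 1).
So x ≡ 4·8 = 32 ≡ 10 (mod 11).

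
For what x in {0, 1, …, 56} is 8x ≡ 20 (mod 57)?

8⁻¹ ≡ 50 (mod 57) because 8·50 = 400 = 7·57 + 1.
Multiplying both sides by 50: x ≡ 50·20 = 1000 ≡ 31 (mod 57).
Check: 8·31 = 248 = 4·57 + 20.

31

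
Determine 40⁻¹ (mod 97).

97 = 2·40 + 17
40 = 2·17 + 6
17 = 2·6 + 5
6 = 1·5 + 1
5 = 5·1 + 0
Back-substituting gives 40·17 ≡ 1 (mod 97).

17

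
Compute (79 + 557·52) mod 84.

63

557·52 = 28964.
28964 mod 84 = 68 (since 344·84 = 28896).
(79 + 68) mod 84 = 63.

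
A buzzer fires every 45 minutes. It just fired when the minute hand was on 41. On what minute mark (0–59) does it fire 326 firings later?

11

326·45 = 14670.
14670 mod 60 = 30 (since 244·60 = 14640).
(41 + 30) mod 60 = 11.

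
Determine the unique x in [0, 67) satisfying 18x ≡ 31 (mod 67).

65

The inverse of 18 mod 67 is 41 (since 18·41 = 738 ≡ 1).
So x ≡ 41·31 = 1271 ≡ 65 (mod 67).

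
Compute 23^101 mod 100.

Square-and-reduce mod 100: 23^1≡23, 23^2≡29, 23^4≡41, 23^8≡81, 23^16≡61, 23^32≡21, 23^64≡41.
101 = 1 + 4 + 32 + 64, so 23^101 ≡ 23·41·21·41 ≡ 23 (mod 100).

23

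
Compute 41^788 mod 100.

Successive squares of 41 mod 100: 41^1≡41, 41^2≡81, 41^4≡61, 41^8≡21, 41^16≡41, 41^32≡81, 41^64≡61, 41^128≡21, 41^256≡41, 41^512≡81.
788 = 4 + 16 + 256 + 512, so 41^788 ≡ 61·41·41·81 ≡ 21 (mod 100).

21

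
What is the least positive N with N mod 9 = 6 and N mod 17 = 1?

x ≡ 6 (mod 9) gives x ∈ {6, 15, 24, 33, 42, 51, 60, 69}.
The first of these with x mod 17 = 1 is 69.

69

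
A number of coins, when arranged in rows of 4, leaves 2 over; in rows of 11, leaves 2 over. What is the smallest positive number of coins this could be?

x ≡ 2 (mod 4) gives x ∈ {2}.
The first of these with x mod 11 = 2 is 2.

2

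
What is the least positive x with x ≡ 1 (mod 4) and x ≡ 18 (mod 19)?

x ≡ 1 (mod 4) gives x ∈ {1, 5, 9, 13, 17, 21, 25, 29, …}.
The first of these with x mod 19 = 18 is 37.

37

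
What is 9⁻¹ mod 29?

29 = 3·9 + 2
9 = 4·2 + 1
2 = 2·1 + 0
Back-substituting gives 9·13 ≡ 1 (mod 29).

13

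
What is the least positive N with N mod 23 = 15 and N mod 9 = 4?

x ≡ 4 (mod 9) gives x ∈ {4, 13, 22, 31, 40, 49, 58, 67, …}.
The first of these with x mod 23 = 15 is 130.

130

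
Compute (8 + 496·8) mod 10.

496·8 = 3968.
3968 mod 10 = 8 (since 396·10 = 3960).
(8 + 8) mod 10 = 6.

6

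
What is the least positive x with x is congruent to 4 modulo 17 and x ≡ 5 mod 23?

327

Since 23·3 ≡ 1 (mod 17), take x = 5 + 23·((4−5)·3 mod 17) = 5 + 23·14 = 327.
Check: 327 mod 17 = 4, 327 mod 23 = 5.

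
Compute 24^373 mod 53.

13

Square-and-reduce mod 53: 24^1≡24, 24^2≡46, 24^4≡49, 24^8≡16, 24^16≡44, 24^32≡28, 24^64≡42, 24^128≡15, 24^256≡13.
Since 373 = 1 + 4 + 16 + 32 + 64 + 256 in binary, 24^373 ≡ 24·49·44·28·42·13 ≡ 13 (mod 53).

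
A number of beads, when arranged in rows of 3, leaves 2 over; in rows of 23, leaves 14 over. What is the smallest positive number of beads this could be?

14

x ≡ 2 (mod 3) gives x ∈ {2, 5, 8, 11, 14}.
The first of these with x mod 23 = 14 is 14.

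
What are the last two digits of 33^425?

Successive squares of 33 mod 100: 33^1≡33, 33^2≡89, 33^4≡21, 33^8≡41, 33^16≡81, 33^32≡61, 33^64≡21, 33^128≡41, 33^256≡81.
425 = 1 + 8 + 32 + 128 + 256, so 33^425 ≡ 33·41·61·41·81 ≡ 93 (mod 100).

93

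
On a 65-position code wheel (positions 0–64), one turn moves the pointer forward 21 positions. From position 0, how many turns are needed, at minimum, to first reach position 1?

21·31 = 651 = 10·65 + 1, so 21⁻¹ ≡ 31 (mod 65).

31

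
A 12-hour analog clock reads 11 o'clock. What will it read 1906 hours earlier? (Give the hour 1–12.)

1906 = 158·12 + 10, so 1906 mod 12 = 10.
11 − 10 → 1 on a 12-hour dial.

1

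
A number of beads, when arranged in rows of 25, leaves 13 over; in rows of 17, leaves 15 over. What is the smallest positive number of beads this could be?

338

Since 17·3 ≡ 1 (mod 25), take x = 15 + 17·((13−15)·3 mod 25) = 15 + 17·19 = 338.
Check: 338 mod 25 = 13, 338 mod 17 = 15.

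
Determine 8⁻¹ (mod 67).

8·42 = 336 = 5·67 + 1, so 8⁻¹ ≡ 42 (mod 67).

42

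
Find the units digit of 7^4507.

3

Powers of 7 mod 10 repeat with period 4: 7, 9, 3, 1.
4507 leaves remainder 3 on division by 4, so 7^4507 ends in 3.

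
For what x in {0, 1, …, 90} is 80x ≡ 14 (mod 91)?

7

80⁻¹ ≡ 33 (mod 91) because 80·33 = 2640 = 29·91 + 1.
Multiplying both sides by 33: x ≡ 33·14 = 462 ≡ 7 (mod 91).
Check: 80·7 = 560 = 6·91 + 14.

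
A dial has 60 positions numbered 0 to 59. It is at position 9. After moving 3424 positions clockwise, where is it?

3424 − 57·60 = 4, so 3424 ≡ 4 (mod 60).
(9 + 4) mod 60 = 13.

13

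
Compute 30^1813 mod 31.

Successive squares of 30 mod 31: 30^1≡30, 30^2≡1, 30^4≡1, 30^8≡1, 30^16≡1, 30^32≡1, 30^64≡1, 30^128≡1, 30^256≡1, 30^512≡1, 30^1024≡1.
1813 = 1 + 4 + 16 + 256 + 512 + 1024, so 30^1813 ≡ 30·1·1·1·1·1 ≡ 30 (mod 31).

30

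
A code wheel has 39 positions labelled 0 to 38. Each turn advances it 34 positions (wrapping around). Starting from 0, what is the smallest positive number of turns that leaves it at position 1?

34·31 = 1054 = 27·39 + 1, so 34⁻¹ ≡ 31 (mod 39).

31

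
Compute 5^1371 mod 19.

11

By repeated squaring mod 19: 5^1≡5, 5^2≡6, 5^4≡17, 5^8≡4, 5^16≡16, 5^32≡9, 5^64≡5, 5^128≡6, 5^256≡17, 5^512≡4, 5^1024≡16.
1371 = 1 + 2 + 8 + 16 + 64 + 256 + 1024, so 5^1371 ≡ 5·6·4·16·5·17·16 ≡ 11 (mod 19).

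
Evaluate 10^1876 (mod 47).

9

Successive squares of 10 mod 47: 10^1≡10, 10^2≡6, 10^4≡36, 10^8≡27, 10^16≡24, 10^32≡12, 10^64≡3, 10^128≡9, 10^256≡34, 10^512≡28, 10^1024≡32.
1876 = 4 + 16 + 64 + 256 + 512 + 1024, so 10^1876 ≡ 36·24·3·34·28·32 ≡ 9 (mod 47).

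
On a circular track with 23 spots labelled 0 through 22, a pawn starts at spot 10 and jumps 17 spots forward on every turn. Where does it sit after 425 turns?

13

425·17 = 7225.
Dividing 7225 by 23 gives quotient 314 and remainder 3.
(10 + 3) mod 23 = 13.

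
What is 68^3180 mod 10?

6

Powers of 8 mod 10 repeat with period 4: 8, 4, 2, 6.
3180 leaves remainder 0 on division by 4, so 68^3180 ends in 6.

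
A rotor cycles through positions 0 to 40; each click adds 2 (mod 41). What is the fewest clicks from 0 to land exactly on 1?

2·21 = 42 = 1·41 + 1, so 2⁻¹ ≡ 21 (mod 41).

21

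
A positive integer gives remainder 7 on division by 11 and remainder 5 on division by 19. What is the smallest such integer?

62

x ≡ 7 (mod 11) gives x ∈ {7, 18, 29, 40, 51, 62}.
The first of these with x mod 19 = 5 is 62.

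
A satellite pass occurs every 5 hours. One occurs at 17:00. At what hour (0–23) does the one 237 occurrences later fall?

2

237·5 = 1185.
1185 − 49·24 = 9, so 1185 ≡ 9 (mod 24).
(17 + 9) mod 24 = 2.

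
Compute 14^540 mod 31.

Square-and-reduce mod 31: 14^1≡14, 14^2≡10, 14^4≡7, 14^8≡18, 14^16≡14, 14^32≡10, 14^64≡7, 14^128≡18, 14^256≡14, 14^512≡10.
540 = 4 + 8 + 16 + 512, so 14^540 ≡ 7·18·14·10 ≡ 1 (mod 31).

1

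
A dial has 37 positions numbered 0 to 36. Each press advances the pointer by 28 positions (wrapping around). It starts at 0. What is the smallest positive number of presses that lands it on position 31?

The inverse of 28 mod 37 is 4 (since 28·4 = 112 ≡ 1).
So x ≡ 4·31 = 124 ≡ 13 (mod 37).

13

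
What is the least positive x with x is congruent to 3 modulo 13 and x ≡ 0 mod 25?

x ≡ 3 (mod 13) gives x ∈ {3, 16, 29, 42, 55, 68, 81, 94, …}.
The first of these with x mod 25 = 0 is 250.

250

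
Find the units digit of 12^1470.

4

The units digit of 12^n cycles with period 4: 2, 4, 8, 6, …
1470 leaves remainder 2 on division by 4, so 12^1470 ends in 4.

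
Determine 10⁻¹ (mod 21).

21 = 2·10 + 1
10 = 10·1 + 0
Back-substituting gives 10·19 ≡ 1 (mod 21).

19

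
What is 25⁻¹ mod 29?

7

25·7 = 175 = 6·29 + 1, so 25⁻¹ ≡ 7 (mod 29).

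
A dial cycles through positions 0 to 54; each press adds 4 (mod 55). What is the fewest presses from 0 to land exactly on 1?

14

55 = 13·4 + 3
4 = 1·3 + 1
3 = 3·1 + 0
Back-substituting gives 4·14 ≡ 1 (mod 55).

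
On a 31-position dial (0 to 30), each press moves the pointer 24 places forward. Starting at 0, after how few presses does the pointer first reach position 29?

The inverse of 24 mod 31 is 22 (since 24·22 = 528 ≡ 1).
Multiplying both sides by 22: x ≡ 22·29 = 638 ≡ 18 (mod 31).
Check: 24·18 = 432 = 13·31 + 29.

18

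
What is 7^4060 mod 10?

1

Last digits of 7^n: 7, 9, 3, 1 (period 4).
4060 leaves remainder 0 on division by 4, so 7^4060 ends in 1.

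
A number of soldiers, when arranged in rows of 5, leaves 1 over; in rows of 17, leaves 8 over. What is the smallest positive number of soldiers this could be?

76

x ≡ 1 (mod 5) gives x ∈ {1, 6, 11, 16, 21, 26, 31, 36, …}.
The first of these with x mod 17 = 8 is 76.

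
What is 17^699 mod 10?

The units digit of 17^n cycles with period 4: 7, 9, 3, 1, …
699 leaves remainder 3 on division by 4, so 17^699 ends in 3.

3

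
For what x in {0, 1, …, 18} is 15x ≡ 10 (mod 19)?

7

The inverse of 15 mod 19 is 14 (since 15·14 = 210 ≡ 1).
Multiplying both sides by 14: x ≡ 14·10 = 140 ≡ 7 (mod 19).
Check: 15·7 = 105 = 5·19 + 10.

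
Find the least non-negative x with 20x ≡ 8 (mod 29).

20⁻¹ ≡ 16 (mod 29) because 20·16 = 320 = 11·29 + 1.
So x ≡ 16·8 = 128 ≡ 12 (mod 29).

12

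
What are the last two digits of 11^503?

31

Square-and-reduce mod 100: 11^1≡11, 11^2≡21, 11^4≡41, 11^8≡81, 11^16≡61, 11^32≡21, 11^64≡41, 11^128≡81, 11^256≡61.
Since 503 = 1 + 2 + 4 + 16 + 32 + 64 + 128 + 256 in binary, 11^503 ≡ 11·21·41·61·21·41·81·61 ≡ 31 (mod 100).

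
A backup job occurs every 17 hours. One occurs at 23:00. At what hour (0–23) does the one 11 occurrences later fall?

18

11·17 = 187.
187 mod 24 = 19 (since 7·24 = 168).
(23 + 19) mod 24 = 18.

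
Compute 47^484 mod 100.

Successive squares of 47 mod 100: 47^1≡47, 47^2≡9, 47^4≡81, 47^8≡61, 47^16≡21, 47^32≡41, 47^64≡81, 47^128≡61, 47^256≡21.
484 = 4 + 32 + 64 + 128 + 256, so 47^484 ≡ 81·41·81·61·21 ≡ 81 (mod 100).

81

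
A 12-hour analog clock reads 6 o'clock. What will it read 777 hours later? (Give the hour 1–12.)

777 − 64·12 = 9, so 777 ≡ 9 (mod 12).
6 + 9 → 3 on a 12-hour dial.

3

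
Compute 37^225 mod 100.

57

Successive squares of 37 mod 100: 37^1≡37, 37^2≡69, 37^4≡61, 37^8≡21, 37^16≡41, 37^32≡81, 37^64≡61, 37^128≡21.
Since 225 = 1 + 32 + 64 + 128 in binary, 37^225 ≡ 37·81·61·21 ≡ 57 (mod 100).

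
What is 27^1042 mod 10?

9

Last digits of 7^n: 7, 9, 3, 1 (period 4).
1042 leaves remainder 2 on division by 4, so 27^1042 ends in 9.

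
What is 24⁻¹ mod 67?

24·14 = 336 = 5·67 + 1, so 24⁻¹ ≡ 14 (mod 67).

14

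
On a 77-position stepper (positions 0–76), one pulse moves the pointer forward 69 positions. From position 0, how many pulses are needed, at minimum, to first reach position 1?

69·48 = 3312 = 43·77 + 1, so 69⁻¹ ≡ 48 (mod 77).

48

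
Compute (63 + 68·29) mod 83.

43

68·29 = 1972.
1972 = 23·83 + 63, so 1972 mod 83 = 63.
(63 + 63) mod 83 = 43.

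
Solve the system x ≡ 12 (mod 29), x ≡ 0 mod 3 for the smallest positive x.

12

x ≡ 0 (mod 3) gives x ∈ {0, 3, 6, 9, 12}.
The first of these with x mod 29 = 12 is 12.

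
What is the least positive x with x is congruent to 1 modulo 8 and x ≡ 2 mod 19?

97

Since 19·3 ≡ 1 (mod 8), take x = 2 + 19·((1−2)·3 mod 8) = 2 + 19·5 = 97.
Check: 97 mod 8 = 1, 97 mod 19 = 2.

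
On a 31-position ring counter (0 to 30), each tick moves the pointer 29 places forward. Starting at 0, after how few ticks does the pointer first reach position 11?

The inverse of 29 mod 31 is 15 (since 29·15 = 435 ≡ 1).
So x ≡ 15·11 = 165 ≡ 10 (mod 31).
Check: 29·10 = 290 = 9·31 + 11.

10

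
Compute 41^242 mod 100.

By repeated squaring mod 100: 41^1≡41, 41^2≡81, 41^4≡61, 41^8≡21, 41^16≡41, 41^32≡81, 41^64≡61, 41^128≡21.
242 = 2 + 16 + 32 + 64 + 128, so 41^242 ≡ 81·41·81·61·21 ≡ 81 (mod 100).

81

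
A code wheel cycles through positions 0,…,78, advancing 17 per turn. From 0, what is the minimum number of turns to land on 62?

78

17⁻¹ ≡ 14 (mod 79) because 17·14 = 238 = 3·79 + 1.
Multiplying both sides by 14: x ≡ 14·62 = 868 ≡ 78 (mod 79).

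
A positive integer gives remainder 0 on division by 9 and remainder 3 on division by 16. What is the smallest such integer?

99

x ≡ 0 (mod 9) gives x ∈ {0, 9, 18, 27, 36, 45, 54, 63, …}.
The first of these with x mod 16 = 3 is 99.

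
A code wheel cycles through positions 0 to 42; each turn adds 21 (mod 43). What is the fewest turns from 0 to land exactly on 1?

41

43 = 2·21 + 1
21 = 21·1 + 0
Back-substituting gives 21·41 ≡ 1 (mod 43).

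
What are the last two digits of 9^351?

09

Square-and-reduce mod 100: 9^1≡9, 9^2≡81, 9^4≡61, 9^8≡21, 9^16≡41, 9^32≡81, 9^64≡61, 9^128≡21, 9^256≡41.
Since 351 = 1 + 2 + 4 + 8 + 16 + 64 + 256 in binary, 9^351 ≡ 9·81·61·21·41·61·41 ≡ 9 (mod 100).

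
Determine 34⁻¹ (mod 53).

39

34·39 = 1326 = 25·53 + 1, so 34⁻¹ ≡ 39 (mod 53).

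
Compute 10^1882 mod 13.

3

Square-and-reduce mod 13: 10^1≡10, 10^2≡9, 10^4≡3, 10^8≡9, 10^16≡3, 10^32≡9, 10^64≡3, 10^128≡9, 10^256≡3, 10^512≡9, 10^1024≡3.
1882 = 2 + 8 + 16 + 64 + 256 + 512 + 1024, so 10^1882 ≡ 9·9·3·3·3·9·3 ≡ 3 (mod 13).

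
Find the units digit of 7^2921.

The units digit of 7^n cycles with period 4: 7, 9, 3, 1, …
2921 mod 4 = 1, so the last digit matches 7^1 = 7.

7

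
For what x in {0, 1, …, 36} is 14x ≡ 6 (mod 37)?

11

14⁻¹ ≡ 8 (mod 37) because 14·8 = 112 = 3·37 + 1.
Multiplying both sides by 8: x ≡ 8·6 = 48 ≡ 11 (mod 37).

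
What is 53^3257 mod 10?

Powers of 3 mod 10 repeat with period 4: 3, 9, 7, 1.
3257 mod 4 = 1, so the last digit matches 3^1 = 3.

3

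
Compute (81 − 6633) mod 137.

24

6633 = 48·137 + 57, so 6633 mod 137 = 57.
(81 − 57) mod 137 = 24.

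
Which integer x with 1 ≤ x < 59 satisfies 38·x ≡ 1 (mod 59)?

59 = 1·38 + 21
38 = 1·21 + 17
21 = 1·17 + 4
17 = 4·4 + 1
4 = 4·1 + 0
Back-substituting gives 38·14 ≡ 1 (mod 59).

14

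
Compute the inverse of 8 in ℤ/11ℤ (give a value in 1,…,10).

11 = 1·8 + 3
8 = 2·3 + 2
3 = 1·2 + 1
2 = 2·1 + 0
Back-substituting gives 8·7 ≡ 1 (mod 11).

7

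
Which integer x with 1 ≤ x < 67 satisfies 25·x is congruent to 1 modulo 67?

59

67 = 2·25 + 17
25 = 1·17 + 8
17 = 2·8 + 1
8 = 8·1 + 0
Back-substituting gives 25·59 ≡ 1 (mod 67).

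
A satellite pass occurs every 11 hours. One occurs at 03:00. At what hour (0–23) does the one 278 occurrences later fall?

13

278·11 = 3058.
3058 = 127·24 + 10, so 3058 mod 24 = 10.
(3 + 10) mod 24 = 13.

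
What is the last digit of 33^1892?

1

Last digits of 3^n: 3, 9, 7, 1 (period 4).
1892 leaves remainder 0 on division by 4, so 33^1892 ends in 1.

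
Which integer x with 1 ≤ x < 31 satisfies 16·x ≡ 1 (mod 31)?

2

31 = 1·16 + 15
16 = 1·15 + 1
15 = 15·1 + 0
Back-substituting gives 16·2 ≡ 1 (mod 31).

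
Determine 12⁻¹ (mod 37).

34

12·34 = 408 = 11·37 + 1, so 12⁻¹ ≡ 34 (mod 37).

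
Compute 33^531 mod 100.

17

Square-and-reduce mod 100: 33^1≡33, 33^2≡89, 33^4≡21, 33^8≡41, 33^16≡81, 33^32≡61, 33^64≡21, 33^128≡41, 33^256≡81, 33^512≡61.
531 = 1 + 2 + 16 + 512, so 33^531 ≡ 33·89·81·61 ≡ 17 (mod 100).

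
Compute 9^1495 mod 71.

20

Square-and-reduce mod 71: 9^1≡9, 9^2≡10, 9^4≡29, 9^8≡60, 9^16≡50, 9^32≡15, 9^64≡12, 9^128≡2, 9^256≡4, 9^512≡16, 9^1024≡43.
Since 1495 = 1 + 2 + 4 + 16 + 64 + 128 + 256 + 1024 in binary, 9^1495 ≡ 9·10·29·50·12·2·4·43 ≡ 20 (mod 71).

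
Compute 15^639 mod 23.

15

Square-and-reduce mod 23: 15^1≡15, 15^2≡18, 15^4≡2, 15^8≡4, 15^16≡16, 15^32≡3, 15^64≡9, 15^128≡12, 15^256≡6, 15^512≡13.
Since 639 = 1 + 2 + 4 + 8 + 16 + 32 + 64 + 512 in binary, 15^639 ≡ 15·18·2·4·16·3·9·13 ≡ 15 (mod 23).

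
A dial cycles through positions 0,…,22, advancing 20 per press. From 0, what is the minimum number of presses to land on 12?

19

20⁻¹ ≡ 15 (mod 23) because 20·15 = 300 = 13·23 + 1.
So x ≡ 15·12 = 180 ≡ 19 (mod 23).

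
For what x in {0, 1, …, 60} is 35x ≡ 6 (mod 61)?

35⁻¹ ≡ 7 (mod 61) because 35·7 = 245 = 4·61 + 1.
Multiplying both sides by 7: x ≡ 7·6 = 42 ≡ 42 (mod 61).

42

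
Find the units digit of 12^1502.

4

The units digit of 12^n cycles with period 4: 2, 4, 8, 6, …
1502 leaves remainder 2 on division by 4, so 12^1502 ends in 4.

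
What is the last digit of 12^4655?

Last digits of 2^n: 2, 4, 8, 6 (period 4).
4655 mod 4 = 3, so the last digit matches 2^3 = 8.

8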